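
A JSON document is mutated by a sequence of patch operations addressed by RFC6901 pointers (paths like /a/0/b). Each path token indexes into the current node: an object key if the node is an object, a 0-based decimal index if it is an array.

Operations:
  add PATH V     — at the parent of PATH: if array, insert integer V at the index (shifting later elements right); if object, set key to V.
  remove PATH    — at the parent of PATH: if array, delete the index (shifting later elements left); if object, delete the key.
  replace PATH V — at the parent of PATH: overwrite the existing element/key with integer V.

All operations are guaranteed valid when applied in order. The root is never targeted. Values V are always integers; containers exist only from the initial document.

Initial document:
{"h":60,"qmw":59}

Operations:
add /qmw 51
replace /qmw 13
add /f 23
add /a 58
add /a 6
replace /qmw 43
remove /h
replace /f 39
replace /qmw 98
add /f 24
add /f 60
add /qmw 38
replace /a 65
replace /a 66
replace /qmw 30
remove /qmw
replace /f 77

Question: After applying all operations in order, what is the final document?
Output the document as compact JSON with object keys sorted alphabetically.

After op 1 (add /qmw 51): {"h":60,"qmw":51}
After op 2 (replace /qmw 13): {"h":60,"qmw":13}
After op 3 (add /f 23): {"f":23,"h":60,"qmw":13}
After op 4 (add /a 58): {"a":58,"f":23,"h":60,"qmw":13}
After op 5 (add /a 6): {"a":6,"f":23,"h":60,"qmw":13}
After op 6 (replace /qmw 43): {"a":6,"f":23,"h":60,"qmw":43}
After op 7 (remove /h): {"a":6,"f":23,"qmw":43}
After op 8 (replace /f 39): {"a":6,"f":39,"qmw":43}
After op 9 (replace /qmw 98): {"a":6,"f":39,"qmw":98}
After op 10 (add /f 24): {"a":6,"f":24,"qmw":98}
After op 11 (add /f 60): {"a":6,"f":60,"qmw":98}
After op 12 (add /qmw 38): {"a":6,"f":60,"qmw":38}
After op 13 (replace /a 65): {"a":65,"f":60,"qmw":38}
After op 14 (replace /a 66): {"a":66,"f":60,"qmw":38}
After op 15 (replace /qmw 30): {"a":66,"f":60,"qmw":30}
After op 16 (remove /qmw): {"a":66,"f":60}
After op 17 (replace /f 77): {"a":66,"f":77}

Answer: {"a":66,"f":77}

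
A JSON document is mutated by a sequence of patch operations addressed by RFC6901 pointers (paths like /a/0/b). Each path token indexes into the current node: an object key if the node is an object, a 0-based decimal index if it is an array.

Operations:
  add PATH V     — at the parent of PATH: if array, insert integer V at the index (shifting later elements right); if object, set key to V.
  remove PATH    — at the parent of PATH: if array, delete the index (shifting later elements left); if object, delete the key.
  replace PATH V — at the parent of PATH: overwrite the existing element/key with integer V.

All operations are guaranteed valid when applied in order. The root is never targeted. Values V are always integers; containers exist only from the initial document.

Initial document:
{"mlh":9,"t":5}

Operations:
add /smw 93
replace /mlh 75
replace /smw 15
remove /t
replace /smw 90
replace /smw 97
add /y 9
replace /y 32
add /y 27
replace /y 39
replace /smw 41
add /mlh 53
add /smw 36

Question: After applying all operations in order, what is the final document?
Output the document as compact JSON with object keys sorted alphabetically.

Answer: {"mlh":53,"smw":36,"y":39}

Derivation:
After op 1 (add /smw 93): {"mlh":9,"smw":93,"t":5}
After op 2 (replace /mlh 75): {"mlh":75,"smw":93,"t":5}
After op 3 (replace /smw 15): {"mlh":75,"smw":15,"t":5}
After op 4 (remove /t): {"mlh":75,"smw":15}
After op 5 (replace /smw 90): {"mlh":75,"smw":90}
After op 6 (replace /smw 97): {"mlh":75,"smw":97}
After op 7 (add /y 9): {"mlh":75,"smw":97,"y":9}
After op 8 (replace /y 32): {"mlh":75,"smw":97,"y":32}
After op 9 (add /y 27): {"mlh":75,"smw":97,"y":27}
After op 10 (replace /y 39): {"mlh":75,"smw":97,"y":39}
After op 11 (replace /smw 41): {"mlh":75,"smw":41,"y":39}
After op 12 (add /mlh 53): {"mlh":53,"smw":41,"y":39}
After op 13 (add /smw 36): {"mlh":53,"smw":36,"y":39}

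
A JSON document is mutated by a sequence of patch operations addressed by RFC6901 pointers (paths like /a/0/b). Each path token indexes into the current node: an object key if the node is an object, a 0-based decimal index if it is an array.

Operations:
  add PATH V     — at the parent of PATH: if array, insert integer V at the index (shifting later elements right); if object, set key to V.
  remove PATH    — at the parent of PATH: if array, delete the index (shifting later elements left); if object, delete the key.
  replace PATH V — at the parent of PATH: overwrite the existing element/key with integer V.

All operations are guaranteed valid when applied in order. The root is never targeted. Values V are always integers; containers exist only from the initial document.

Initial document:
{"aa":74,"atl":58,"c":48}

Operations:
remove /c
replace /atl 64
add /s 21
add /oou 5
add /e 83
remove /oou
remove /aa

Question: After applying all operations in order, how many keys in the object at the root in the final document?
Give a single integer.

Answer: 3

Derivation:
After op 1 (remove /c): {"aa":74,"atl":58}
After op 2 (replace /atl 64): {"aa":74,"atl":64}
After op 3 (add /s 21): {"aa":74,"atl":64,"s":21}
After op 4 (add /oou 5): {"aa":74,"atl":64,"oou":5,"s":21}
After op 5 (add /e 83): {"aa":74,"atl":64,"e":83,"oou":5,"s":21}
After op 6 (remove /oou): {"aa":74,"atl":64,"e":83,"s":21}
After op 7 (remove /aa): {"atl":64,"e":83,"s":21}
Size at the root: 3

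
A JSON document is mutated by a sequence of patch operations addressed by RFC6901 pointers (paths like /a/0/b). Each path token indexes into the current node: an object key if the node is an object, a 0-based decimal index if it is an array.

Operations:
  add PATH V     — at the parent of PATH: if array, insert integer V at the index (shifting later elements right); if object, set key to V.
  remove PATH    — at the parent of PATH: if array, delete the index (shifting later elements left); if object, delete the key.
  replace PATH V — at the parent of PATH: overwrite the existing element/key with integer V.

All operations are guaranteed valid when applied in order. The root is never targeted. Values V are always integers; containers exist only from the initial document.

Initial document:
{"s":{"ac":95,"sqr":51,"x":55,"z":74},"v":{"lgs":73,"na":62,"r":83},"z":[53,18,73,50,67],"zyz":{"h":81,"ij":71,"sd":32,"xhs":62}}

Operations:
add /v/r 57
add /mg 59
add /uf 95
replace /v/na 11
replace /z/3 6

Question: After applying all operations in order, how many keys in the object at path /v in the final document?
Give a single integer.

After op 1 (add /v/r 57): {"s":{"ac":95,"sqr":51,"x":55,"z":74},"v":{"lgs":73,"na":62,"r":57},"z":[53,18,73,50,67],"zyz":{"h":81,"ij":71,"sd":32,"xhs":62}}
After op 2 (add /mg 59): {"mg":59,"s":{"ac":95,"sqr":51,"x":55,"z":74},"v":{"lgs":73,"na":62,"r":57},"z":[53,18,73,50,67],"zyz":{"h":81,"ij":71,"sd":32,"xhs":62}}
After op 3 (add /uf 95): {"mg":59,"s":{"ac":95,"sqr":51,"x":55,"z":74},"uf":95,"v":{"lgs":73,"na":62,"r":57},"z":[53,18,73,50,67],"zyz":{"h":81,"ij":71,"sd":32,"xhs":62}}
After op 4 (replace /v/na 11): {"mg":59,"s":{"ac":95,"sqr":51,"x":55,"z":74},"uf":95,"v":{"lgs":73,"na":11,"r":57},"z":[53,18,73,50,67],"zyz":{"h":81,"ij":71,"sd":32,"xhs":62}}
After op 5 (replace /z/3 6): {"mg":59,"s":{"ac":95,"sqr":51,"x":55,"z":74},"uf":95,"v":{"lgs":73,"na":11,"r":57},"z":[53,18,73,6,67],"zyz":{"h":81,"ij":71,"sd":32,"xhs":62}}
Size at path /v: 3

Answer: 3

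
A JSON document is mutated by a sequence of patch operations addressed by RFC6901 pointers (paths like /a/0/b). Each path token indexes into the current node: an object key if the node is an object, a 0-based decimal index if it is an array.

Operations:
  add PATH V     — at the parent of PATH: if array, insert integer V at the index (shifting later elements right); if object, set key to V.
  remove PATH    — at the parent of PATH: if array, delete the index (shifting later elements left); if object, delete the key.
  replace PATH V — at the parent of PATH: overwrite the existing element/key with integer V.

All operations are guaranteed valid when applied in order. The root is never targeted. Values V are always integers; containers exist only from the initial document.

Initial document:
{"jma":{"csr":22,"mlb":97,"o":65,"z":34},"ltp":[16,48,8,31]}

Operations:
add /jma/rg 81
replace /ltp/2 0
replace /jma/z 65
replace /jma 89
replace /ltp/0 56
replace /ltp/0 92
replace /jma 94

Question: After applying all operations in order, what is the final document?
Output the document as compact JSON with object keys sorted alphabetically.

Answer: {"jma":94,"ltp":[92,48,0,31]}

Derivation:
After op 1 (add /jma/rg 81): {"jma":{"csr":22,"mlb":97,"o":65,"rg":81,"z":34},"ltp":[16,48,8,31]}
After op 2 (replace /ltp/2 0): {"jma":{"csr":22,"mlb":97,"o":65,"rg":81,"z":34},"ltp":[16,48,0,31]}
After op 3 (replace /jma/z 65): {"jma":{"csr":22,"mlb":97,"o":65,"rg":81,"z":65},"ltp":[16,48,0,31]}
After op 4 (replace /jma 89): {"jma":89,"ltp":[16,48,0,31]}
After op 5 (replace /ltp/0 56): {"jma":89,"ltp":[56,48,0,31]}
After op 6 (replace /ltp/0 92): {"jma":89,"ltp":[92,48,0,31]}
After op 7 (replace /jma 94): {"jma":94,"ltp":[92,48,0,31]}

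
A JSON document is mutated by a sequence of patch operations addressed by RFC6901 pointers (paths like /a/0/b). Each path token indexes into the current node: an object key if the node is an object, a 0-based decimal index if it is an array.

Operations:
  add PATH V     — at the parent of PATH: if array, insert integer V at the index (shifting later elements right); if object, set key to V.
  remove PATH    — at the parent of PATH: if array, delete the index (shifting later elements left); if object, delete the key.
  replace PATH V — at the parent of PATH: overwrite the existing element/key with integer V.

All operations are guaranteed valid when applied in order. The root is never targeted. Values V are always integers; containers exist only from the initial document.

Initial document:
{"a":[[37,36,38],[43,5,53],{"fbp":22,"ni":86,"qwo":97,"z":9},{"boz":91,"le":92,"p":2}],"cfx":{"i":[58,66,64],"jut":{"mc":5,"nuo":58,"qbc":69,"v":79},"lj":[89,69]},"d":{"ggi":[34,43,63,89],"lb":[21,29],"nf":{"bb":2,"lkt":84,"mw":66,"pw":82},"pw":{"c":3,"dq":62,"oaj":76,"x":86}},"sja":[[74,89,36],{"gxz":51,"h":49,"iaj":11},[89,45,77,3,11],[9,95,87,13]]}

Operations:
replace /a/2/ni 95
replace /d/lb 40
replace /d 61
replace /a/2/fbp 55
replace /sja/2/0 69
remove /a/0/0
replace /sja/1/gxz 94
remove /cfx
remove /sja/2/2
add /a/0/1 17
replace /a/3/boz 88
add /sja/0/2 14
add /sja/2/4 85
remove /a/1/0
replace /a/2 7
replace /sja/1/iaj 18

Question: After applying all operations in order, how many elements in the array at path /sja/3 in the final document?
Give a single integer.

After op 1 (replace /a/2/ni 95): {"a":[[37,36,38],[43,5,53],{"fbp":22,"ni":95,"qwo":97,"z":9},{"boz":91,"le":92,"p":2}],"cfx":{"i":[58,66,64],"jut":{"mc":5,"nuo":58,"qbc":69,"v":79},"lj":[89,69]},"d":{"ggi":[34,43,63,89],"lb":[21,29],"nf":{"bb":2,"lkt":84,"mw":66,"pw":82},"pw":{"c":3,"dq":62,"oaj":76,"x":86}},"sja":[[74,89,36],{"gxz":51,"h":49,"iaj":11},[89,45,77,3,11],[9,95,87,13]]}
After op 2 (replace /d/lb 40): {"a":[[37,36,38],[43,5,53],{"fbp":22,"ni":95,"qwo":97,"z":9},{"boz":91,"le":92,"p":2}],"cfx":{"i":[58,66,64],"jut":{"mc":5,"nuo":58,"qbc":69,"v":79},"lj":[89,69]},"d":{"ggi":[34,43,63,89],"lb":40,"nf":{"bb":2,"lkt":84,"mw":66,"pw":82},"pw":{"c":3,"dq":62,"oaj":76,"x":86}},"sja":[[74,89,36],{"gxz":51,"h":49,"iaj":11},[89,45,77,3,11],[9,95,87,13]]}
After op 3 (replace /d 61): {"a":[[37,36,38],[43,5,53],{"fbp":22,"ni":95,"qwo":97,"z":9},{"boz":91,"le":92,"p":2}],"cfx":{"i":[58,66,64],"jut":{"mc":5,"nuo":58,"qbc":69,"v":79},"lj":[89,69]},"d":61,"sja":[[74,89,36],{"gxz":51,"h":49,"iaj":11},[89,45,77,3,11],[9,95,87,13]]}
After op 4 (replace /a/2/fbp 55): {"a":[[37,36,38],[43,5,53],{"fbp":55,"ni":95,"qwo":97,"z":9},{"boz":91,"le":92,"p":2}],"cfx":{"i":[58,66,64],"jut":{"mc":5,"nuo":58,"qbc":69,"v":79},"lj":[89,69]},"d":61,"sja":[[74,89,36],{"gxz":51,"h":49,"iaj":11},[89,45,77,3,11],[9,95,87,13]]}
After op 5 (replace /sja/2/0 69): {"a":[[37,36,38],[43,5,53],{"fbp":55,"ni":95,"qwo":97,"z":9},{"boz":91,"le":92,"p":2}],"cfx":{"i":[58,66,64],"jut":{"mc":5,"nuo":58,"qbc":69,"v":79},"lj":[89,69]},"d":61,"sja":[[74,89,36],{"gxz":51,"h":49,"iaj":11},[69,45,77,3,11],[9,95,87,13]]}
After op 6 (remove /a/0/0): {"a":[[36,38],[43,5,53],{"fbp":55,"ni":95,"qwo":97,"z":9},{"boz":91,"le":92,"p":2}],"cfx":{"i":[58,66,64],"jut":{"mc":5,"nuo":58,"qbc":69,"v":79},"lj":[89,69]},"d":61,"sja":[[74,89,36],{"gxz":51,"h":49,"iaj":11},[69,45,77,3,11],[9,95,87,13]]}
After op 7 (replace /sja/1/gxz 94): {"a":[[36,38],[43,5,53],{"fbp":55,"ni":95,"qwo":97,"z":9},{"boz":91,"le":92,"p":2}],"cfx":{"i":[58,66,64],"jut":{"mc":5,"nuo":58,"qbc":69,"v":79},"lj":[89,69]},"d":61,"sja":[[74,89,36],{"gxz":94,"h":49,"iaj":11},[69,45,77,3,11],[9,95,87,13]]}
After op 8 (remove /cfx): {"a":[[36,38],[43,5,53],{"fbp":55,"ni":95,"qwo":97,"z":9},{"boz":91,"le":92,"p":2}],"d":61,"sja":[[74,89,36],{"gxz":94,"h":49,"iaj":11},[69,45,77,3,11],[9,95,87,13]]}
After op 9 (remove /sja/2/2): {"a":[[36,38],[43,5,53],{"fbp":55,"ni":95,"qwo":97,"z":9},{"boz":91,"le":92,"p":2}],"d":61,"sja":[[74,89,36],{"gxz":94,"h":49,"iaj":11},[69,45,3,11],[9,95,87,13]]}
After op 10 (add /a/0/1 17): {"a":[[36,17,38],[43,5,53],{"fbp":55,"ni":95,"qwo":97,"z":9},{"boz":91,"le":92,"p":2}],"d":61,"sja":[[74,89,36],{"gxz":94,"h":49,"iaj":11},[69,45,3,11],[9,95,87,13]]}
After op 11 (replace /a/3/boz 88): {"a":[[36,17,38],[43,5,53],{"fbp":55,"ni":95,"qwo":97,"z":9},{"boz":88,"le":92,"p":2}],"d":61,"sja":[[74,89,36],{"gxz":94,"h":49,"iaj":11},[69,45,3,11],[9,95,87,13]]}
After op 12 (add /sja/0/2 14): {"a":[[36,17,38],[43,5,53],{"fbp":55,"ni":95,"qwo":97,"z":9},{"boz":88,"le":92,"p":2}],"d":61,"sja":[[74,89,14,36],{"gxz":94,"h":49,"iaj":11},[69,45,3,11],[9,95,87,13]]}
After op 13 (add /sja/2/4 85): {"a":[[36,17,38],[43,5,53],{"fbp":55,"ni":95,"qwo":97,"z":9},{"boz":88,"le":92,"p":2}],"d":61,"sja":[[74,89,14,36],{"gxz":94,"h":49,"iaj":11},[69,45,3,11,85],[9,95,87,13]]}
After op 14 (remove /a/1/0): {"a":[[36,17,38],[5,53],{"fbp":55,"ni":95,"qwo":97,"z":9},{"boz":88,"le":92,"p":2}],"d":61,"sja":[[74,89,14,36],{"gxz":94,"h":49,"iaj":11},[69,45,3,11,85],[9,95,87,13]]}
After op 15 (replace /a/2 7): {"a":[[36,17,38],[5,53],7,{"boz":88,"le":92,"p":2}],"d":61,"sja":[[74,89,14,36],{"gxz":94,"h":49,"iaj":11},[69,45,3,11,85],[9,95,87,13]]}
After op 16 (replace /sja/1/iaj 18): {"a":[[36,17,38],[5,53],7,{"boz":88,"le":92,"p":2}],"d":61,"sja":[[74,89,14,36],{"gxz":94,"h":49,"iaj":18},[69,45,3,11,85],[9,95,87,13]]}
Size at path /sja/3: 4

Answer: 4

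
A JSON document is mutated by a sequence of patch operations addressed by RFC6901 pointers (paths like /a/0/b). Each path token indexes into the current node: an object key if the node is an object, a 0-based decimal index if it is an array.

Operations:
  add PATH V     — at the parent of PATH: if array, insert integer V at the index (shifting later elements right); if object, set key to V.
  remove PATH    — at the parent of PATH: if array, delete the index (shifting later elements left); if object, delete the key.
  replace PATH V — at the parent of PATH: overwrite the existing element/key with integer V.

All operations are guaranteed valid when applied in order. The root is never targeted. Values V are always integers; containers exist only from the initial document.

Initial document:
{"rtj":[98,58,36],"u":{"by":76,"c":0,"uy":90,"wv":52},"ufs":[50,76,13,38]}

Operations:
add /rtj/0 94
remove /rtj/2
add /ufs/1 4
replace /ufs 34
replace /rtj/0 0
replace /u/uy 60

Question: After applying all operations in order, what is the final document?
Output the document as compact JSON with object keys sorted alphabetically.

Answer: {"rtj":[0,98,36],"u":{"by":76,"c":0,"uy":60,"wv":52},"ufs":34}

Derivation:
After op 1 (add /rtj/0 94): {"rtj":[94,98,58,36],"u":{"by":76,"c":0,"uy":90,"wv":52},"ufs":[50,76,13,38]}
After op 2 (remove /rtj/2): {"rtj":[94,98,36],"u":{"by":76,"c":0,"uy":90,"wv":52},"ufs":[50,76,13,38]}
After op 3 (add /ufs/1 4): {"rtj":[94,98,36],"u":{"by":76,"c":0,"uy":90,"wv":52},"ufs":[50,4,76,13,38]}
After op 4 (replace /ufs 34): {"rtj":[94,98,36],"u":{"by":76,"c":0,"uy":90,"wv":52},"ufs":34}
After op 5 (replace /rtj/0 0): {"rtj":[0,98,36],"u":{"by":76,"c":0,"uy":90,"wv":52},"ufs":34}
After op 6 (replace /u/uy 60): {"rtj":[0,98,36],"u":{"by":76,"c":0,"uy":60,"wv":52},"ufs":34}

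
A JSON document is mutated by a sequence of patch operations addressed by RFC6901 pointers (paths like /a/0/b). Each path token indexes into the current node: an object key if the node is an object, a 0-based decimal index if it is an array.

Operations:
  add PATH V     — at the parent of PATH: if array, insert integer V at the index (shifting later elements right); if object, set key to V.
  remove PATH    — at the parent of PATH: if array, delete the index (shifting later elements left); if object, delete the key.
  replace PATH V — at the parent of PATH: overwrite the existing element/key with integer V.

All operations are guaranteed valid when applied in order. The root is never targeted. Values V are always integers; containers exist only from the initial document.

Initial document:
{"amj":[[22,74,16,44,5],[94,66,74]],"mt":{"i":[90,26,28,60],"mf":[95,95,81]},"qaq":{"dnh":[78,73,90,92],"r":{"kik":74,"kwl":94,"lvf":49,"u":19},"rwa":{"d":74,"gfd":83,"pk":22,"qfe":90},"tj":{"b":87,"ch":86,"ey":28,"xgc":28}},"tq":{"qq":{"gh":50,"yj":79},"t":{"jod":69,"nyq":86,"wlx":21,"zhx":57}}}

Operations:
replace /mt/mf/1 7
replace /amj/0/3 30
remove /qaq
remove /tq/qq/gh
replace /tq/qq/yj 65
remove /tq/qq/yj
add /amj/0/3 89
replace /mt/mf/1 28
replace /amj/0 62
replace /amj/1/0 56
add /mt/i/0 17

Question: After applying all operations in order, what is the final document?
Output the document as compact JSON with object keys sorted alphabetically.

Answer: {"amj":[62,[56,66,74]],"mt":{"i":[17,90,26,28,60],"mf":[95,28,81]},"tq":{"qq":{},"t":{"jod":69,"nyq":86,"wlx":21,"zhx":57}}}

Derivation:
After op 1 (replace /mt/mf/1 7): {"amj":[[22,74,16,44,5],[94,66,74]],"mt":{"i":[90,26,28,60],"mf":[95,7,81]},"qaq":{"dnh":[78,73,90,92],"r":{"kik":74,"kwl":94,"lvf":49,"u":19},"rwa":{"d":74,"gfd":83,"pk":22,"qfe":90},"tj":{"b":87,"ch":86,"ey":28,"xgc":28}},"tq":{"qq":{"gh":50,"yj":79},"t":{"jod":69,"nyq":86,"wlx":21,"zhx":57}}}
After op 2 (replace /amj/0/3 30): {"amj":[[22,74,16,30,5],[94,66,74]],"mt":{"i":[90,26,28,60],"mf":[95,7,81]},"qaq":{"dnh":[78,73,90,92],"r":{"kik":74,"kwl":94,"lvf":49,"u":19},"rwa":{"d":74,"gfd":83,"pk":22,"qfe":90},"tj":{"b":87,"ch":86,"ey":28,"xgc":28}},"tq":{"qq":{"gh":50,"yj":79},"t":{"jod":69,"nyq":86,"wlx":21,"zhx":57}}}
After op 3 (remove /qaq): {"amj":[[22,74,16,30,5],[94,66,74]],"mt":{"i":[90,26,28,60],"mf":[95,7,81]},"tq":{"qq":{"gh":50,"yj":79},"t":{"jod":69,"nyq":86,"wlx":21,"zhx":57}}}
After op 4 (remove /tq/qq/gh): {"amj":[[22,74,16,30,5],[94,66,74]],"mt":{"i":[90,26,28,60],"mf":[95,7,81]},"tq":{"qq":{"yj":79},"t":{"jod":69,"nyq":86,"wlx":21,"zhx":57}}}
After op 5 (replace /tq/qq/yj 65): {"amj":[[22,74,16,30,5],[94,66,74]],"mt":{"i":[90,26,28,60],"mf":[95,7,81]},"tq":{"qq":{"yj":65},"t":{"jod":69,"nyq":86,"wlx":21,"zhx":57}}}
After op 6 (remove /tq/qq/yj): {"amj":[[22,74,16,30,5],[94,66,74]],"mt":{"i":[90,26,28,60],"mf":[95,7,81]},"tq":{"qq":{},"t":{"jod":69,"nyq":86,"wlx":21,"zhx":57}}}
After op 7 (add /amj/0/3 89): {"amj":[[22,74,16,89,30,5],[94,66,74]],"mt":{"i":[90,26,28,60],"mf":[95,7,81]},"tq":{"qq":{},"t":{"jod":69,"nyq":86,"wlx":21,"zhx":57}}}
After op 8 (replace /mt/mf/1 28): {"amj":[[22,74,16,89,30,5],[94,66,74]],"mt":{"i":[90,26,28,60],"mf":[95,28,81]},"tq":{"qq":{},"t":{"jod":69,"nyq":86,"wlx":21,"zhx":57}}}
After op 9 (replace /amj/0 62): {"amj":[62,[94,66,74]],"mt":{"i":[90,26,28,60],"mf":[95,28,81]},"tq":{"qq":{},"t":{"jod":69,"nyq":86,"wlx":21,"zhx":57}}}
After op 10 (replace /amj/1/0 56): {"amj":[62,[56,66,74]],"mt":{"i":[90,26,28,60],"mf":[95,28,81]},"tq":{"qq":{},"t":{"jod":69,"nyq":86,"wlx":21,"zhx":57}}}
After op 11 (add /mt/i/0 17): {"amj":[62,[56,66,74]],"mt":{"i":[17,90,26,28,60],"mf":[95,28,81]},"tq":{"qq":{},"t":{"jod":69,"nyq":86,"wlx":21,"zhx":57}}}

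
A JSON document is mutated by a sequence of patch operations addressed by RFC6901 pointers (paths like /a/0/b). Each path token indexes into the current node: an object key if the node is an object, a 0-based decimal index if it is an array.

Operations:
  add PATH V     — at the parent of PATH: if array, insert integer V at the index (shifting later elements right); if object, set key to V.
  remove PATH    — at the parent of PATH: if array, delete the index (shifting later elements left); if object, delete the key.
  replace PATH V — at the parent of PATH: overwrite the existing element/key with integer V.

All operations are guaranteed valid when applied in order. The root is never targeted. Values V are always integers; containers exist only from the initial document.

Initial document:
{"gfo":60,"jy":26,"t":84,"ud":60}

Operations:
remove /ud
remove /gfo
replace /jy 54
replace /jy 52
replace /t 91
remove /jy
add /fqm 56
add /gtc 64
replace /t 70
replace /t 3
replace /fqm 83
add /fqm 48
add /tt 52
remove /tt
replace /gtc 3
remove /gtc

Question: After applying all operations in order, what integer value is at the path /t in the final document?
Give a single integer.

After op 1 (remove /ud): {"gfo":60,"jy":26,"t":84}
After op 2 (remove /gfo): {"jy":26,"t":84}
After op 3 (replace /jy 54): {"jy":54,"t":84}
After op 4 (replace /jy 52): {"jy":52,"t":84}
After op 5 (replace /t 91): {"jy":52,"t":91}
After op 6 (remove /jy): {"t":91}
After op 7 (add /fqm 56): {"fqm":56,"t":91}
After op 8 (add /gtc 64): {"fqm":56,"gtc":64,"t":91}
After op 9 (replace /t 70): {"fqm":56,"gtc":64,"t":70}
After op 10 (replace /t 3): {"fqm":56,"gtc":64,"t":3}
After op 11 (replace /fqm 83): {"fqm":83,"gtc":64,"t":3}
After op 12 (add /fqm 48): {"fqm":48,"gtc":64,"t":3}
After op 13 (add /tt 52): {"fqm":48,"gtc":64,"t":3,"tt":52}
After op 14 (remove /tt): {"fqm":48,"gtc":64,"t":3}
After op 15 (replace /gtc 3): {"fqm":48,"gtc":3,"t":3}
After op 16 (remove /gtc): {"fqm":48,"t":3}
Value at /t: 3

Answer: 3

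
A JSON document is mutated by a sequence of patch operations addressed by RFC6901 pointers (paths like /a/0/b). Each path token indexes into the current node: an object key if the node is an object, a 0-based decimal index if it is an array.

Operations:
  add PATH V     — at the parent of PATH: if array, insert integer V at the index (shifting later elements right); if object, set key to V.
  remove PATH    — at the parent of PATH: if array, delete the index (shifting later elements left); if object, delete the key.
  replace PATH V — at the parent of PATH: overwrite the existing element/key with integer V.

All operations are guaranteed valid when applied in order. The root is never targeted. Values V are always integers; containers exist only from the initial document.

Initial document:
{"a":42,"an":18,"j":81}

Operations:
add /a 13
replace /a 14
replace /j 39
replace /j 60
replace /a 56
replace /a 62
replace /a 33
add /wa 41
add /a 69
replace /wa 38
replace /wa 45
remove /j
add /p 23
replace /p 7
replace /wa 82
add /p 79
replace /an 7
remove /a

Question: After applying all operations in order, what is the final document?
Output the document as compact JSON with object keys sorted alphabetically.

Answer: {"an":7,"p":79,"wa":82}

Derivation:
After op 1 (add /a 13): {"a":13,"an":18,"j":81}
After op 2 (replace /a 14): {"a":14,"an":18,"j":81}
After op 3 (replace /j 39): {"a":14,"an":18,"j":39}
After op 4 (replace /j 60): {"a":14,"an":18,"j":60}
After op 5 (replace /a 56): {"a":56,"an":18,"j":60}
After op 6 (replace /a 62): {"a":62,"an":18,"j":60}
After op 7 (replace /a 33): {"a":33,"an":18,"j":60}
After op 8 (add /wa 41): {"a":33,"an":18,"j":60,"wa":41}
After op 9 (add /a 69): {"a":69,"an":18,"j":60,"wa":41}
After op 10 (replace /wa 38): {"a":69,"an":18,"j":60,"wa":38}
After op 11 (replace /wa 45): {"a":69,"an":18,"j":60,"wa":45}
After op 12 (remove /j): {"a":69,"an":18,"wa":45}
After op 13 (add /p 23): {"a":69,"an":18,"p":23,"wa":45}
After op 14 (replace /p 7): {"a":69,"an":18,"p":7,"wa":45}
After op 15 (replace /wa 82): {"a":69,"an":18,"p":7,"wa":82}
After op 16 (add /p 79): {"a":69,"an":18,"p":79,"wa":82}
After op 17 (replace /an 7): {"a":69,"an":7,"p":79,"wa":82}
After op 18 (remove /a): {"an":7,"p":79,"wa":82}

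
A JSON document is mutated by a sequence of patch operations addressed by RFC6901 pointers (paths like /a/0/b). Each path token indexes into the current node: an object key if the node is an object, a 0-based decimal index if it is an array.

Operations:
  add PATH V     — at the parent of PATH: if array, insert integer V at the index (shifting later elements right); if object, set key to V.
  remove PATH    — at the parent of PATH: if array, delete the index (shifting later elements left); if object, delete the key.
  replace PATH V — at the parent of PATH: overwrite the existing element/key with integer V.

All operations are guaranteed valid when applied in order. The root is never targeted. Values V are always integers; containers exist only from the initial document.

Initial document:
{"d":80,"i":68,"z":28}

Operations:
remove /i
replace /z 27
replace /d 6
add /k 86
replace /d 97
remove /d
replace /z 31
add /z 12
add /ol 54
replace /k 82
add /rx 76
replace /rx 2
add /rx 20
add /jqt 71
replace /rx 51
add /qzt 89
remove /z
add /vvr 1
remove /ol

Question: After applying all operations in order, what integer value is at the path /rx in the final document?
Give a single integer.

Answer: 51

Derivation:
After op 1 (remove /i): {"d":80,"z":28}
After op 2 (replace /z 27): {"d":80,"z":27}
After op 3 (replace /d 6): {"d":6,"z":27}
After op 4 (add /k 86): {"d":6,"k":86,"z":27}
After op 5 (replace /d 97): {"d":97,"k":86,"z":27}
After op 6 (remove /d): {"k":86,"z":27}
After op 7 (replace /z 31): {"k":86,"z":31}
After op 8 (add /z 12): {"k":86,"z":12}
After op 9 (add /ol 54): {"k":86,"ol":54,"z":12}
After op 10 (replace /k 82): {"k":82,"ol":54,"z":12}
After op 11 (add /rx 76): {"k":82,"ol":54,"rx":76,"z":12}
After op 12 (replace /rx 2): {"k":82,"ol":54,"rx":2,"z":12}
After op 13 (add /rx 20): {"k":82,"ol":54,"rx":20,"z":12}
After op 14 (add /jqt 71): {"jqt":71,"k":82,"ol":54,"rx":20,"z":12}
After op 15 (replace /rx 51): {"jqt":71,"k":82,"ol":54,"rx":51,"z":12}
After op 16 (add /qzt 89): {"jqt":71,"k":82,"ol":54,"qzt":89,"rx":51,"z":12}
After op 17 (remove /z): {"jqt":71,"k":82,"ol":54,"qzt":89,"rx":51}
After op 18 (add /vvr 1): {"jqt":71,"k":82,"ol":54,"qzt":89,"rx":51,"vvr":1}
After op 19 (remove /ol): {"jqt":71,"k":82,"qzt":89,"rx":51,"vvr":1}
Value at /rx: 51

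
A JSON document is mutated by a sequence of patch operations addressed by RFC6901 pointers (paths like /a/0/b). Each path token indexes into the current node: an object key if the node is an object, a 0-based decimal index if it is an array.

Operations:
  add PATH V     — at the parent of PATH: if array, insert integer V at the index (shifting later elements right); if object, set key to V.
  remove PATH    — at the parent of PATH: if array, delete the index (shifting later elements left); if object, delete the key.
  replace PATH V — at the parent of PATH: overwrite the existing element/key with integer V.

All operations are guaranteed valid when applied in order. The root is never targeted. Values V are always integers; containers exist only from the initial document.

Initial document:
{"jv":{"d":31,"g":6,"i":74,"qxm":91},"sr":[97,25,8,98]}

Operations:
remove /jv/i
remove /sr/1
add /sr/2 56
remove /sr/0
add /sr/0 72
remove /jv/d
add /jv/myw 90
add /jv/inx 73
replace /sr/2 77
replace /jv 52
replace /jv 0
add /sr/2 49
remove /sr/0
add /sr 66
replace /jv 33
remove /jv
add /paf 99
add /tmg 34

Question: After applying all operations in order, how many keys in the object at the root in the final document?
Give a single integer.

Answer: 3

Derivation:
After op 1 (remove /jv/i): {"jv":{"d":31,"g":6,"qxm":91},"sr":[97,25,8,98]}
After op 2 (remove /sr/1): {"jv":{"d":31,"g":6,"qxm":91},"sr":[97,8,98]}
After op 3 (add /sr/2 56): {"jv":{"d":31,"g":6,"qxm":91},"sr":[97,8,56,98]}
After op 4 (remove /sr/0): {"jv":{"d":31,"g":6,"qxm":91},"sr":[8,56,98]}
After op 5 (add /sr/0 72): {"jv":{"d":31,"g":6,"qxm":91},"sr":[72,8,56,98]}
After op 6 (remove /jv/d): {"jv":{"g":6,"qxm":91},"sr":[72,8,56,98]}
After op 7 (add /jv/myw 90): {"jv":{"g":6,"myw":90,"qxm":91},"sr":[72,8,56,98]}
After op 8 (add /jv/inx 73): {"jv":{"g":6,"inx":73,"myw":90,"qxm":91},"sr":[72,8,56,98]}
After op 9 (replace /sr/2 77): {"jv":{"g":6,"inx":73,"myw":90,"qxm":91},"sr":[72,8,77,98]}
After op 10 (replace /jv 52): {"jv":52,"sr":[72,8,77,98]}
After op 11 (replace /jv 0): {"jv":0,"sr":[72,8,77,98]}
After op 12 (add /sr/2 49): {"jv":0,"sr":[72,8,49,77,98]}
After op 13 (remove /sr/0): {"jv":0,"sr":[8,49,77,98]}
After op 14 (add /sr 66): {"jv":0,"sr":66}
After op 15 (replace /jv 33): {"jv":33,"sr":66}
After op 16 (remove /jv): {"sr":66}
After op 17 (add /paf 99): {"paf":99,"sr":66}
After op 18 (add /tmg 34): {"paf":99,"sr":66,"tmg":34}
Size at the root: 3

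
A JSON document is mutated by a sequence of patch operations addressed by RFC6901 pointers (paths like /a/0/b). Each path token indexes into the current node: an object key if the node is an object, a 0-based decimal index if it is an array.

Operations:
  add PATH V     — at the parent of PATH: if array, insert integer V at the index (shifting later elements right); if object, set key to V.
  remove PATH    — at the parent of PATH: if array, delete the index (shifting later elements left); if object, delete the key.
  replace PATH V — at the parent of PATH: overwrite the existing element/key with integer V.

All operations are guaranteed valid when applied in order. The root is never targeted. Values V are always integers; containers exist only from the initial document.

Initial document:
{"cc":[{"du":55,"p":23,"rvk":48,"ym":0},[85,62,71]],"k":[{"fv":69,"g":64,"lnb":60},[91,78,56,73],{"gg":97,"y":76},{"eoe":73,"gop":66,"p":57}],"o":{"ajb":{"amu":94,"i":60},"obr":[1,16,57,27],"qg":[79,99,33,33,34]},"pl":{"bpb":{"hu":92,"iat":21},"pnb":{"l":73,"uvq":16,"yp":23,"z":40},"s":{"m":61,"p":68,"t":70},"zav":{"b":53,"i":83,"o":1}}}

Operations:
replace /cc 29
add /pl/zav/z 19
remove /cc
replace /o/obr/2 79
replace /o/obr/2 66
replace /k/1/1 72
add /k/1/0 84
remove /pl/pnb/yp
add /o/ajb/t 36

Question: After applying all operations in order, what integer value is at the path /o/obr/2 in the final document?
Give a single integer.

Answer: 66

Derivation:
After op 1 (replace /cc 29): {"cc":29,"k":[{"fv":69,"g":64,"lnb":60},[91,78,56,73],{"gg":97,"y":76},{"eoe":73,"gop":66,"p":57}],"o":{"ajb":{"amu":94,"i":60},"obr":[1,16,57,27],"qg":[79,99,33,33,34]},"pl":{"bpb":{"hu":92,"iat":21},"pnb":{"l":73,"uvq":16,"yp":23,"z":40},"s":{"m":61,"p":68,"t":70},"zav":{"b":53,"i":83,"o":1}}}
After op 2 (add /pl/zav/z 19): {"cc":29,"k":[{"fv":69,"g":64,"lnb":60},[91,78,56,73],{"gg":97,"y":76},{"eoe":73,"gop":66,"p":57}],"o":{"ajb":{"amu":94,"i":60},"obr":[1,16,57,27],"qg":[79,99,33,33,34]},"pl":{"bpb":{"hu":92,"iat":21},"pnb":{"l":73,"uvq":16,"yp":23,"z":40},"s":{"m":61,"p":68,"t":70},"zav":{"b":53,"i":83,"o":1,"z":19}}}
After op 3 (remove /cc): {"k":[{"fv":69,"g":64,"lnb":60},[91,78,56,73],{"gg":97,"y":76},{"eoe":73,"gop":66,"p":57}],"o":{"ajb":{"amu":94,"i":60},"obr":[1,16,57,27],"qg":[79,99,33,33,34]},"pl":{"bpb":{"hu":92,"iat":21},"pnb":{"l":73,"uvq":16,"yp":23,"z":40},"s":{"m":61,"p":68,"t":70},"zav":{"b":53,"i":83,"o":1,"z":19}}}
After op 4 (replace /o/obr/2 79): {"k":[{"fv":69,"g":64,"lnb":60},[91,78,56,73],{"gg":97,"y":76},{"eoe":73,"gop":66,"p":57}],"o":{"ajb":{"amu":94,"i":60},"obr":[1,16,79,27],"qg":[79,99,33,33,34]},"pl":{"bpb":{"hu":92,"iat":21},"pnb":{"l":73,"uvq":16,"yp":23,"z":40},"s":{"m":61,"p":68,"t":70},"zav":{"b":53,"i":83,"o":1,"z":19}}}
After op 5 (replace /o/obr/2 66): {"k":[{"fv":69,"g":64,"lnb":60},[91,78,56,73],{"gg":97,"y":76},{"eoe":73,"gop":66,"p":57}],"o":{"ajb":{"amu":94,"i":60},"obr":[1,16,66,27],"qg":[79,99,33,33,34]},"pl":{"bpb":{"hu":92,"iat":21},"pnb":{"l":73,"uvq":16,"yp":23,"z":40},"s":{"m":61,"p":68,"t":70},"zav":{"b":53,"i":83,"o":1,"z":19}}}
After op 6 (replace /k/1/1 72): {"k":[{"fv":69,"g":64,"lnb":60},[91,72,56,73],{"gg":97,"y":76},{"eoe":73,"gop":66,"p":57}],"o":{"ajb":{"amu":94,"i":60},"obr":[1,16,66,27],"qg":[79,99,33,33,34]},"pl":{"bpb":{"hu":92,"iat":21},"pnb":{"l":73,"uvq":16,"yp":23,"z":40},"s":{"m":61,"p":68,"t":70},"zav":{"b":53,"i":83,"o":1,"z":19}}}
After op 7 (add /k/1/0 84): {"k":[{"fv":69,"g":64,"lnb":60},[84,91,72,56,73],{"gg":97,"y":76},{"eoe":73,"gop":66,"p":57}],"o":{"ajb":{"amu":94,"i":60},"obr":[1,16,66,27],"qg":[79,99,33,33,34]},"pl":{"bpb":{"hu":92,"iat":21},"pnb":{"l":73,"uvq":16,"yp":23,"z":40},"s":{"m":61,"p":68,"t":70},"zav":{"b":53,"i":83,"o":1,"z":19}}}
After op 8 (remove /pl/pnb/yp): {"k":[{"fv":69,"g":64,"lnb":60},[84,91,72,56,73],{"gg":97,"y":76},{"eoe":73,"gop":66,"p":57}],"o":{"ajb":{"amu":94,"i":60},"obr":[1,16,66,27],"qg":[79,99,33,33,34]},"pl":{"bpb":{"hu":92,"iat":21},"pnb":{"l":73,"uvq":16,"z":40},"s":{"m":61,"p":68,"t":70},"zav":{"b":53,"i":83,"o":1,"z":19}}}
After op 9 (add /o/ajb/t 36): {"k":[{"fv":69,"g":64,"lnb":60},[84,91,72,56,73],{"gg":97,"y":76},{"eoe":73,"gop":66,"p":57}],"o":{"ajb":{"amu":94,"i":60,"t":36},"obr":[1,16,66,27],"qg":[79,99,33,33,34]},"pl":{"bpb":{"hu":92,"iat":21},"pnb":{"l":73,"uvq":16,"z":40},"s":{"m":61,"p":68,"t":70},"zav":{"b":53,"i":83,"o":1,"z":19}}}
Value at /o/obr/2: 66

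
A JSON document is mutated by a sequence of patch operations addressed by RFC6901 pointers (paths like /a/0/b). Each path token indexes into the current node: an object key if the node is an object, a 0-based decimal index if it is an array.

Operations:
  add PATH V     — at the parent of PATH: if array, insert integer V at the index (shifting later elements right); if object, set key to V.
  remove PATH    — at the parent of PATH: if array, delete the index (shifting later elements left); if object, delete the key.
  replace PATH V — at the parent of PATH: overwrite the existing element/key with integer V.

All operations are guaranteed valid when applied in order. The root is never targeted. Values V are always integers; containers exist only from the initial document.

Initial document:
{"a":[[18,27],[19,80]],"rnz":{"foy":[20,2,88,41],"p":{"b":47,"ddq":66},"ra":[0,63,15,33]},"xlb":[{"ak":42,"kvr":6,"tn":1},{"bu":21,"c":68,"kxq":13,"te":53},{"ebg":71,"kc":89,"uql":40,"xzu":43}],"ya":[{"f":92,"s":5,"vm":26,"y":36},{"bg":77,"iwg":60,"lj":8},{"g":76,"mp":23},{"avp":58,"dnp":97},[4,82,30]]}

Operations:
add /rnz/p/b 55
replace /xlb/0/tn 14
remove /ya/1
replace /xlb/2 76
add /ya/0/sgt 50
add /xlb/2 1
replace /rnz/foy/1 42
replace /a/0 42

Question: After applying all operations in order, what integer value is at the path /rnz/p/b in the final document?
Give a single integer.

Answer: 55

Derivation:
After op 1 (add /rnz/p/b 55): {"a":[[18,27],[19,80]],"rnz":{"foy":[20,2,88,41],"p":{"b":55,"ddq":66},"ra":[0,63,15,33]},"xlb":[{"ak":42,"kvr":6,"tn":1},{"bu":21,"c":68,"kxq":13,"te":53},{"ebg":71,"kc":89,"uql":40,"xzu":43}],"ya":[{"f":92,"s":5,"vm":26,"y":36},{"bg":77,"iwg":60,"lj":8},{"g":76,"mp":23},{"avp":58,"dnp":97},[4,82,30]]}
After op 2 (replace /xlb/0/tn 14): {"a":[[18,27],[19,80]],"rnz":{"foy":[20,2,88,41],"p":{"b":55,"ddq":66},"ra":[0,63,15,33]},"xlb":[{"ak":42,"kvr":6,"tn":14},{"bu":21,"c":68,"kxq":13,"te":53},{"ebg":71,"kc":89,"uql":40,"xzu":43}],"ya":[{"f":92,"s":5,"vm":26,"y":36},{"bg":77,"iwg":60,"lj":8},{"g":76,"mp":23},{"avp":58,"dnp":97},[4,82,30]]}
After op 3 (remove /ya/1): {"a":[[18,27],[19,80]],"rnz":{"foy":[20,2,88,41],"p":{"b":55,"ddq":66},"ra":[0,63,15,33]},"xlb":[{"ak":42,"kvr":6,"tn":14},{"bu":21,"c":68,"kxq":13,"te":53},{"ebg":71,"kc":89,"uql":40,"xzu":43}],"ya":[{"f":92,"s":5,"vm":26,"y":36},{"g":76,"mp":23},{"avp":58,"dnp":97},[4,82,30]]}
After op 4 (replace /xlb/2 76): {"a":[[18,27],[19,80]],"rnz":{"foy":[20,2,88,41],"p":{"b":55,"ddq":66},"ra":[0,63,15,33]},"xlb":[{"ak":42,"kvr":6,"tn":14},{"bu":21,"c":68,"kxq":13,"te":53},76],"ya":[{"f":92,"s":5,"vm":26,"y":36},{"g":76,"mp":23},{"avp":58,"dnp":97},[4,82,30]]}
After op 5 (add /ya/0/sgt 50): {"a":[[18,27],[19,80]],"rnz":{"foy":[20,2,88,41],"p":{"b":55,"ddq":66},"ra":[0,63,15,33]},"xlb":[{"ak":42,"kvr":6,"tn":14},{"bu":21,"c":68,"kxq":13,"te":53},76],"ya":[{"f":92,"s":5,"sgt":50,"vm":26,"y":36},{"g":76,"mp":23},{"avp":58,"dnp":97},[4,82,30]]}
After op 6 (add /xlb/2 1): {"a":[[18,27],[19,80]],"rnz":{"foy":[20,2,88,41],"p":{"b":55,"ddq":66},"ra":[0,63,15,33]},"xlb":[{"ak":42,"kvr":6,"tn":14},{"bu":21,"c":68,"kxq":13,"te":53},1,76],"ya":[{"f":92,"s":5,"sgt":50,"vm":26,"y":36},{"g":76,"mp":23},{"avp":58,"dnp":97},[4,82,30]]}
After op 7 (replace /rnz/foy/1 42): {"a":[[18,27],[19,80]],"rnz":{"foy":[20,42,88,41],"p":{"b":55,"ddq":66},"ra":[0,63,15,33]},"xlb":[{"ak":42,"kvr":6,"tn":14},{"bu":21,"c":68,"kxq":13,"te":53},1,76],"ya":[{"f":92,"s":5,"sgt":50,"vm":26,"y":36},{"g":76,"mp":23},{"avp":58,"dnp":97},[4,82,30]]}
After op 8 (replace /a/0 42): {"a":[42,[19,80]],"rnz":{"foy":[20,42,88,41],"p":{"b":55,"ddq":66},"ra":[0,63,15,33]},"xlb":[{"ak":42,"kvr":6,"tn":14},{"bu":21,"c":68,"kxq":13,"te":53},1,76],"ya":[{"f":92,"s":5,"sgt":50,"vm":26,"y":36},{"g":76,"mp":23},{"avp":58,"dnp":97},[4,82,30]]}
Value at /rnz/p/b: 55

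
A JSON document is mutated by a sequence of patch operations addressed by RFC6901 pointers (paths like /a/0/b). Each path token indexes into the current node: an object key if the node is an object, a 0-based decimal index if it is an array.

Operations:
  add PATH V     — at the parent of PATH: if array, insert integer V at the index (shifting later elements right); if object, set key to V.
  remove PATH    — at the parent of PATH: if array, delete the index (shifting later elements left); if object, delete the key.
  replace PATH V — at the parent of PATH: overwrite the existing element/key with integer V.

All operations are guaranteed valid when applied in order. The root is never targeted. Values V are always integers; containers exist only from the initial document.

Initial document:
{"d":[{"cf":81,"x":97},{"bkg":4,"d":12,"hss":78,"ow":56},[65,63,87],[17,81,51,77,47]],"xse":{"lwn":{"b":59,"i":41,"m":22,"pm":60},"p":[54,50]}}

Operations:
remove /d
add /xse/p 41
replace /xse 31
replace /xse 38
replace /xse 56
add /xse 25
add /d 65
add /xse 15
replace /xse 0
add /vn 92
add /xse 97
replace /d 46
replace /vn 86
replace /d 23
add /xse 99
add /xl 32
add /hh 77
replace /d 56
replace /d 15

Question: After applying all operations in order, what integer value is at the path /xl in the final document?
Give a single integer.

After op 1 (remove /d): {"xse":{"lwn":{"b":59,"i":41,"m":22,"pm":60},"p":[54,50]}}
After op 2 (add /xse/p 41): {"xse":{"lwn":{"b":59,"i":41,"m":22,"pm":60},"p":41}}
After op 3 (replace /xse 31): {"xse":31}
After op 4 (replace /xse 38): {"xse":38}
After op 5 (replace /xse 56): {"xse":56}
After op 6 (add /xse 25): {"xse":25}
After op 7 (add /d 65): {"d":65,"xse":25}
After op 8 (add /xse 15): {"d":65,"xse":15}
After op 9 (replace /xse 0): {"d":65,"xse":0}
After op 10 (add /vn 92): {"d":65,"vn":92,"xse":0}
After op 11 (add /xse 97): {"d":65,"vn":92,"xse":97}
After op 12 (replace /d 46): {"d":46,"vn":92,"xse":97}
After op 13 (replace /vn 86): {"d":46,"vn":86,"xse":97}
After op 14 (replace /d 23): {"d":23,"vn":86,"xse":97}
After op 15 (add /xse 99): {"d":23,"vn":86,"xse":99}
After op 16 (add /xl 32): {"d":23,"vn":86,"xl":32,"xse":99}
After op 17 (add /hh 77): {"d":23,"hh":77,"vn":86,"xl":32,"xse":99}
After op 18 (replace /d 56): {"d":56,"hh":77,"vn":86,"xl":32,"xse":99}
After op 19 (replace /d 15): {"d":15,"hh":77,"vn":86,"xl":32,"xse":99}
Value at /xl: 32

Answer: 32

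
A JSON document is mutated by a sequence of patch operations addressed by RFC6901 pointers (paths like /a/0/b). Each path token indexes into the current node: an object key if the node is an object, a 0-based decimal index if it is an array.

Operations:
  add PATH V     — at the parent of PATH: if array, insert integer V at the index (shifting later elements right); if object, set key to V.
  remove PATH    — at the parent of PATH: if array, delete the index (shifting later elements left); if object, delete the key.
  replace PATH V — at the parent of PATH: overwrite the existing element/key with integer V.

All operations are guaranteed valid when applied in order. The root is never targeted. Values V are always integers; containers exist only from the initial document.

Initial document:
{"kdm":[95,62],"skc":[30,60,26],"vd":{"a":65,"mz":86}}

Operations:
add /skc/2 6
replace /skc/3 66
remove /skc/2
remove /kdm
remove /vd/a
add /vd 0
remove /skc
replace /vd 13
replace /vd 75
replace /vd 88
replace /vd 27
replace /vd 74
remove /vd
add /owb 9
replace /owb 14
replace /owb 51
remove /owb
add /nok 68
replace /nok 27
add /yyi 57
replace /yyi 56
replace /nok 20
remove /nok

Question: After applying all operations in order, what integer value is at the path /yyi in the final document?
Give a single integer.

After op 1 (add /skc/2 6): {"kdm":[95,62],"skc":[30,60,6,26],"vd":{"a":65,"mz":86}}
After op 2 (replace /skc/3 66): {"kdm":[95,62],"skc":[30,60,6,66],"vd":{"a":65,"mz":86}}
After op 3 (remove /skc/2): {"kdm":[95,62],"skc":[30,60,66],"vd":{"a":65,"mz":86}}
After op 4 (remove /kdm): {"skc":[30,60,66],"vd":{"a":65,"mz":86}}
After op 5 (remove /vd/a): {"skc":[30,60,66],"vd":{"mz":86}}
After op 6 (add /vd 0): {"skc":[30,60,66],"vd":0}
After op 7 (remove /skc): {"vd":0}
After op 8 (replace /vd 13): {"vd":13}
After op 9 (replace /vd 75): {"vd":75}
After op 10 (replace /vd 88): {"vd":88}
After op 11 (replace /vd 27): {"vd":27}
After op 12 (replace /vd 74): {"vd":74}
After op 13 (remove /vd): {}
After op 14 (add /owb 9): {"owb":9}
After op 15 (replace /owb 14): {"owb":14}
After op 16 (replace /owb 51): {"owb":51}
After op 17 (remove /owb): {}
After op 18 (add /nok 68): {"nok":68}
After op 19 (replace /nok 27): {"nok":27}
After op 20 (add /yyi 57): {"nok":27,"yyi":57}
After op 21 (replace /yyi 56): {"nok":27,"yyi":56}
After op 22 (replace /nok 20): {"nok":20,"yyi":56}
After op 23 (remove /nok): {"yyi":56}
Value at /yyi: 56

Answer: 56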